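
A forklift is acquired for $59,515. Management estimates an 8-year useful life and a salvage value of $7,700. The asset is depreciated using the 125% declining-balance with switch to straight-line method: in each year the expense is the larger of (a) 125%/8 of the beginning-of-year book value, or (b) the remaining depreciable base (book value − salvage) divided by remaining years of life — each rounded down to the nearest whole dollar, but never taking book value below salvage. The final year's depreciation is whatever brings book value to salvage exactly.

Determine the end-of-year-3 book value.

Depreciable base = $59,515 − $7,700 = $51,815.
Year 1: DB = ⌊$59,515 × 125%/8⌋ = $9,299; SL = ⌊$51,815/8⌋ = $6,476 → take DB $9,299. Book value $50,216.
Year 2: DB = ⌊$50,216 × 125%/8⌋ = $7,846; SL = ⌊$42,516/7⌋ = $6,073 → take DB $7,846. Book value $42,370.
Year 3: DB = ⌊$42,370 × 125%/8⌋ = $6,620; SL = ⌊$34,670/6⌋ = $5,778 → take DB $6,620. Book value $35,750.

$35,750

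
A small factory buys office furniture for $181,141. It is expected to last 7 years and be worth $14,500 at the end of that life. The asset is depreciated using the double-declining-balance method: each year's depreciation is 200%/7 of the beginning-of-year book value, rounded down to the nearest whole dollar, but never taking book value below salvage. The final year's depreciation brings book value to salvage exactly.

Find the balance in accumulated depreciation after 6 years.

Depreciable base = $181,141 − $14,500 = $166,641.
Year 1: ⌊$181,141 × 200%/7⌋ = $51,754. Book value $129,387.
Year 2: ⌊$129,387 × 200%/7⌋ = $36,967. Book value $92,420.
Year 3: ⌊$92,420 × 200%/7⌋ = $26,405. Book value $66,015.
Year 4: ⌊$66,015 × 200%/7⌋ = $18,861. Book value $47,154.
Year 5: ⌊$47,154 × 200%/7⌋ = $13,472. Book value $33,682.
Year 6: ⌊$33,682 × 200%/7⌋ = $9,623. Book value $24,059.
Accumulated through year 6 = $181,141 − $24,059 = $157,082.

$157,082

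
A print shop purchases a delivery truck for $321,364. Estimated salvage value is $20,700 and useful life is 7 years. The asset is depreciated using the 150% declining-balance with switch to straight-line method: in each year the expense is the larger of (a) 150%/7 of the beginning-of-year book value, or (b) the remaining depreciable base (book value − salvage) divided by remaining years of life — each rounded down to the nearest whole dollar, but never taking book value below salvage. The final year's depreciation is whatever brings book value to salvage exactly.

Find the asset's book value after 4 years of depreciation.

Depreciable base = $321,364 − $20,700 = $300,664.
Year 1: DB = ⌊$321,364 × 150%/7⌋ = $68,863; SL = ⌊$300,664/7⌋ = $42,952 → take DB $68,863. Book value $252,501.
Year 2: DB = ⌊$252,501 × 150%/7⌋ = $54,107; SL = ⌊$231,801/6⌋ = $38,633 → take DB $54,107. Book value $198,394.
Year 3: DB = ⌊$198,394 × 150%/7⌋ = $42,513; SL = ⌊$177,694/5⌋ = $35,538 → take DB $42,513. Book value $155,881.
Year 4: DB = ⌊$155,881 × 150%/7⌋ = $33,403; SL = ⌊$135,181/4⌋ = $33,795 → take SL $33,795. Book value $122,086.

$122,086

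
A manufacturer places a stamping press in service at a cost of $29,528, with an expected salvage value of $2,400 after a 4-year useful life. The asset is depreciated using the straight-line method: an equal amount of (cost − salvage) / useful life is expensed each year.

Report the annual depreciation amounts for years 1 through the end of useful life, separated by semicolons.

$6,782; $6,782; $6,782; $6,782

Depreciable base = $29,528 − $2,400 = $27,128.
Annual expense = $27,128 / 4 = $6,782.
End of year 1: book value $22,746.
End of year 2: book value $15,964.
End of year 3: book value $9,182.
End of year 4: book value $2,400.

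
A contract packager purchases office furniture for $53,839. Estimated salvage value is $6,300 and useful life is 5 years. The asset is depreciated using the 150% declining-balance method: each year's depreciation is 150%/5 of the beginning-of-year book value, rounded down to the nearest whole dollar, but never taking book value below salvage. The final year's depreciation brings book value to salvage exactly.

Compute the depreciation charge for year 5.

$6,628

Depreciable base = $53,839 − $6,300 = $47,539.
Year 1: ⌊$53,839 × 150%/5⌋ = $16,151. Book value $37,688.
Year 2: ⌊$37,688 × 150%/5⌋ = $11,306. Book value $26,382.
Year 3: ⌊$26,382 × 150%/5⌋ = $7,914. Book value $18,468.
Year 4: ⌊$18,468 × 150%/5⌋ = $5,540. Book value $12,928.
Year 5 (final): $12,928 − $6,300 = $6,628. Book value $6,300.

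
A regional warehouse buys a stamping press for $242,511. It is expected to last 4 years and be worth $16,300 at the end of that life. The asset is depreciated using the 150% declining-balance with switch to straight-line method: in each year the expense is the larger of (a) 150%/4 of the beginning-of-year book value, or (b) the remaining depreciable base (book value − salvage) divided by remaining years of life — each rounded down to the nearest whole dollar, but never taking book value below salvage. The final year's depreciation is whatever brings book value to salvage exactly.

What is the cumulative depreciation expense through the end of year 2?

Depreciable base = $242,511 − $16,300 = $226,211.
Year 1: DB = ⌊$242,511 × 150%/4⌋ = $90,941; SL = ⌊$226,211/4⌋ = $56,552 → take DB $90,941. Book value $151,570.
Year 2: DB = ⌊$151,570 × 150%/4⌋ = $56,838; SL = ⌊$135,270/3⌋ = $45,090 → take DB $56,838. Book value $94,732.
Accumulated through year 2 = $242,511 − $94,732 = $147,779.

$147,779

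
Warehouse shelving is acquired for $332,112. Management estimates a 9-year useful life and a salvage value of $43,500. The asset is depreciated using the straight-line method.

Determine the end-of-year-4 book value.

Depreciable base = $332,112 − $43,500 = $288,612.
Annual expense = $288,612 / 9 = $32,068.
End of year 1: book value $300,044.
End of year 2: book value $267,976.
End of year 3: book value $235,908.
End of year 4: book value $203,840.

$203,840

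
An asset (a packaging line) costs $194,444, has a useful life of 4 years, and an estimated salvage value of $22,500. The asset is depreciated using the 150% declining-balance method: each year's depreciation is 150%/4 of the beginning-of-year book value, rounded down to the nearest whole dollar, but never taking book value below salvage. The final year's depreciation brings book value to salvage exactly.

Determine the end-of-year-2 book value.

$75,955

Depreciable base = $194,444 − $22,500 = $171,944.
Year 1: ⌊$194,444 × 150%/4⌋ = $72,916. Book value $121,528.
Year 2: ⌊$121,528 × 150%/4⌋ = $45,573. Book value $75,955.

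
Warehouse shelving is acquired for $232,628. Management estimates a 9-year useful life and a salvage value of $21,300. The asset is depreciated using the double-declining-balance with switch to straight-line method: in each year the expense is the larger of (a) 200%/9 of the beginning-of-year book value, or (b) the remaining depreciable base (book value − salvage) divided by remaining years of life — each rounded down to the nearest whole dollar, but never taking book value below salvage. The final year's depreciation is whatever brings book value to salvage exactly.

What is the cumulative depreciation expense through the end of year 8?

Depreciable base = $232,628 − $21,300 = $211,328.
Year 1: DB = ⌊$232,628 × 200%/9⌋ = $51,695; SL = ⌊$211,328/9⌋ = $23,480 → take DB $51,695. Book value $180,933.
Year 2: DB = ⌊$180,933 × 200%/9⌋ = $40,207; SL = ⌊$159,633/8⌋ = $19,954 → take DB $40,207. Book value $140,726.
Year 3: DB = ⌊$140,726 × 200%/9⌋ = $31,272; SL = ⌊$119,426/7⌋ = $17,060 → take DB $31,272. Book value $109,454.
Year 4: DB = ⌊$109,454 × 200%/9⌋ = $24,323; SL = ⌊$88,154/6⌋ = $14,692 → take DB $24,323. Book value $85,131.
Year 5: DB = ⌊$85,131 × 200%/9⌋ = $18,918; SL = ⌊$63,831/5⌋ = $12,766 → take DB $18,918. Book value $66,213.
Year 6: DB = ⌊$66,213 × 200%/9⌋ = $14,714; SL = ⌊$44,913/4⌋ = $11,228 → take DB $14,714. Book value $51,499.
Year 7: DB = ⌊$51,499 × 200%/9⌋ = $11,444; SL = ⌊$30,199/3⌋ = $10,066 → take DB $11,444. Book value $40,055.
Year 8: DB = ⌊$40,055 × 200%/9⌋ = $8,901; SL = ⌊$18,755/2⌋ = $9,377 → take SL $9,377. Book value $30,678.
Accumulated through year 8 = $232,628 − $30,678 = $201,950.

$201,950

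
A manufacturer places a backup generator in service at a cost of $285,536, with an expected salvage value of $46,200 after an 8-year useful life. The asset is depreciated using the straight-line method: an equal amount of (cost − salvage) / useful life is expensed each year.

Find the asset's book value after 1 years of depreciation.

Depreciable base = $285,536 − $46,200 = $239,336.
Annual expense = $239,336 / 8 = $29,917.
End of year 1: book value $255,619.

$255,619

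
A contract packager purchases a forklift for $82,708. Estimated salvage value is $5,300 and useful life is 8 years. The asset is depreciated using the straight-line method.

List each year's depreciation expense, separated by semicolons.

Depreciable base = $82,708 − $5,300 = $77,408.
Annual expense = $77,408 / 8 = $9,676.
End of year 1: book value $73,032.
End of year 2: book value $63,356.
End of year 3: book value $53,680.
End of year 4: book value $44,004.
End of year 5: book value $34,328.
End of year 6: book value $24,652.
End of year 7: book value $14,976.
End of year 8: book value $5,300.

$9,676; $9,676; $9,676; $9,676; $9,676; $9,676; $9,676; $9,676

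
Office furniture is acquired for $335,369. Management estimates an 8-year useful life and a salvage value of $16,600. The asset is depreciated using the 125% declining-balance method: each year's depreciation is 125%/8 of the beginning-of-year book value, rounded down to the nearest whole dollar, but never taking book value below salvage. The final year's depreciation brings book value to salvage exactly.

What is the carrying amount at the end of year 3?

$201,450

Depreciable base = $335,369 − $16,600 = $318,769.
Year 1: ⌊$335,369 × 125%/8⌋ = $52,401. Book value $282,968.
Year 2: ⌊$282,968 × 125%/8⌋ = $44,213. Book value $238,755.
Year 3: ⌊$238,755 × 125%/8⌋ = $37,305. Book value $201,450.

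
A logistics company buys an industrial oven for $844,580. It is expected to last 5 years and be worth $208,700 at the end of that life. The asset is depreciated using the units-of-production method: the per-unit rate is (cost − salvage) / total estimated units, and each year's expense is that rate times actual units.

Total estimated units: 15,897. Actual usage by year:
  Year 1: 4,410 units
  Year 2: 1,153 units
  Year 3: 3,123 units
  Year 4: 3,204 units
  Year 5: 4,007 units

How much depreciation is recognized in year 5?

$160,280

Depreciable base = $844,580 − $208,700 = $635,880.
Rate = $635,880 / 15,897 units = $40 per unit.
Year 1: 4,410 × $40 = $176,400. Book value $668,180.
Year 2: 1,153 × $40 = $46,120. Book value $622,060.
Year 3: 3,123 × $40 = $124,920. Book value $497,140.
Year 4: 3,204 × $40 = $128,160. Book value $368,980.
Year 5: 4,007 × $40 = $160,280. Book value $208,700.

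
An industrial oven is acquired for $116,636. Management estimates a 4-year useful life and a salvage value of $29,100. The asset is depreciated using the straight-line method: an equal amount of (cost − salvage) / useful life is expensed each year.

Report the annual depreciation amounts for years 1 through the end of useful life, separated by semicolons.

$21,884; $21,884; $21,884; $21,884

Depreciable base = $116,636 − $29,100 = $87,536.
Annual expense = $87,536 / 4 = $21,884.
End of year 1: book value $94,752.
End of year 2: book value $72,868.
End of year 3: book value $50,984.
End of year 4: book value $29,100.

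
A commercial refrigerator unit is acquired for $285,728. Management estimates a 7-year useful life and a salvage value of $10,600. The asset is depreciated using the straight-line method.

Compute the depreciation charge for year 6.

Depreciable base = $285,728 − $10,600 = $275,128.
Annual expense = $275,128 / 7 = $39,304.

$39,304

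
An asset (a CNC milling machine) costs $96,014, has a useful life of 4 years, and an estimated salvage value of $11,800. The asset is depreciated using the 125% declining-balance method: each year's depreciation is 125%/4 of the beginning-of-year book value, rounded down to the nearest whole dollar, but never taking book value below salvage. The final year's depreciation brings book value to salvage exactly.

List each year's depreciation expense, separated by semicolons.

Depreciable base = $96,014 − $11,800 = $84,214.
Year 1: ⌊$96,014 × 125%/4⌋ = $30,004. Book value $66,010.
Year 2: ⌊$66,010 × 125%/4⌋ = $20,628. Book value $45,382.
Year 3: ⌊$45,382 × 125%/4⌋ = $14,181. Book value $31,201.
Year 4 (final): $31,201 − $11,800 = $19,401. Book value $11,800.

$30,004; $20,628; $14,181; $19,401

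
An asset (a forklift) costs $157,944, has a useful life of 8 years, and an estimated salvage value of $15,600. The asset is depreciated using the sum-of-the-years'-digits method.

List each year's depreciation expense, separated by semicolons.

$31,632; $27,678; $23,724; $19,770; $15,816; $11,862; $7,908; $3,954

Depreciable base = $157,944 − $15,600 = $142,344.
Sum of the years' digits = 8+7+6+5+4+3+2+1 = 36.
Year 1: $142,344 × 8/36 = $31,632. Book value $126,312.
Year 2: $142,344 × 7/36 = $27,678. Book value $98,634.
Year 3: $142,344 × 6/36 = $23,724. Book value $74,910.
Year 4: $142,344 × 5/36 = $19,770. Book value $55,140.
Year 5: $142,344 × 4/36 = $15,816. Book value $39,324.
Year 6: $142,344 × 3/36 = $11,862. Book value $27,462.
Year 7: $142,344 × 2/36 = $7,908. Book value $19,554.
Year 8: $142,344 × 1/36 = $3,954. Book value $15,600.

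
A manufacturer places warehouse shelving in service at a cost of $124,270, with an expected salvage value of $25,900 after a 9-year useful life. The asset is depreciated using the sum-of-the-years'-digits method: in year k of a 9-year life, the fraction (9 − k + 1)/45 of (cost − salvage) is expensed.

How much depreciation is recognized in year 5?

Depreciable base = $124,270 − $25,900 = $98,370.
Sum of the years' digits = 9+8+7+6+5+4+3+2+1 = 45.
Year 1: $98,370 × 9/45 = $19,674. Book value $104,596.
Year 2: $98,370 × 8/45 = $17,488. Book value $87,108.
Year 3: $98,370 × 7/45 = $15,302. Book value $71,806.
Year 4: $98,370 × 6/45 = $13,116. Book value $58,690.
Year 5: $98,370 × 5/45 = $10,930. Book value $47,760.

$10,930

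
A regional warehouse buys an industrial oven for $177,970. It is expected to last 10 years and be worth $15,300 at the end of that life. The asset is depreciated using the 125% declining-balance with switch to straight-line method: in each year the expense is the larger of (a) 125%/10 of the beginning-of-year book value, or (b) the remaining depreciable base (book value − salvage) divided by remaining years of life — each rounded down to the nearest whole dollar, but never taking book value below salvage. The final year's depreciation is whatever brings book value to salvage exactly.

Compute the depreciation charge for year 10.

$14,838

Depreciable base = $177,970 − $15,300 = $162,670.
Year 1: DB = ⌊$177,970 × 125%/10⌋ = $22,246; SL = ⌊$162,670/10⌋ = $16,267 → take DB $22,246. Book value $155,724.
Year 2: DB = ⌊$155,724 × 125%/10⌋ = $19,465; SL = ⌊$140,424/9⌋ = $15,602 → take DB $19,465. Book value $136,259.
Year 3: DB = ⌊$136,259 × 125%/10⌋ = $17,032; SL = ⌊$120,959/8⌋ = $15,119 → take DB $17,032. Book value $119,227.
Year 4: DB = ⌊$119,227 × 125%/10⌋ = $14,903; SL = ⌊$103,927/7⌋ = $14,846 → take DB $14,903. Book value $104,324.
Year 5: DB = ⌊$104,324 × 125%/10⌋ = $13,040; SL = ⌊$89,024/6⌋ = $14,837 → take SL $14,837. Book value $89,487.
Year 6: DB = ⌊$89,487 × 125%/10⌋ = $11,185; SL = ⌊$74,187/5⌋ = $14,837 → take SL $14,837. Book value $74,650.
Year 7: DB = ⌊$74,650 × 125%/10⌋ = $9,331; SL = ⌊$59,350/4⌋ = $14,837 → take SL $14,837. Book value $59,813.
Year 8: DB = ⌊$59,813 × 125%/10⌋ = $7,476; SL = ⌊$44,513/3⌋ = $14,837 → take SL $14,837. Book value $44,976.
Year 9: DB = ⌊$44,976 × 125%/10⌋ = $5,622; SL = ⌊$29,676/2⌋ = $14,838 → take SL $14,838. Book value $30,138.
Year 10 (final): $30,138 − $15,300 = $14,838. Book value $15,300.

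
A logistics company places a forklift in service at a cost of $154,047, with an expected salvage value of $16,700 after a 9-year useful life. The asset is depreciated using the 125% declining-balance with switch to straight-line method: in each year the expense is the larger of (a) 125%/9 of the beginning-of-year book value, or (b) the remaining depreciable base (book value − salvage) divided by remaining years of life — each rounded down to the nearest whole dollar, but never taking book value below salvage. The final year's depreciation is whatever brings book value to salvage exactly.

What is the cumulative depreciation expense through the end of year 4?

Depreciable base = $154,047 − $16,700 = $137,347.
Year 1: DB = ⌊$154,047 × 125%/9⌋ = $21,395; SL = ⌊$137,347/9⌋ = $15,260 → take DB $21,395. Book value $132,652.
Year 2: DB = ⌊$132,652 × 125%/9⌋ = $18,423; SL = ⌊$115,952/8⌋ = $14,494 → take DB $18,423. Book value $114,229.
Year 3: DB = ⌊$114,229 × 125%/9⌋ = $15,865; SL = ⌊$97,529/7⌋ = $13,932 → take DB $15,865. Book value $98,364.
Year 4: DB = ⌊$98,364 × 125%/9⌋ = $13,661; SL = ⌊$81,664/6⌋ = $13,610 → take DB $13,661. Book value $84,703.
Accumulated through year 4 = $154,047 − $84,703 = $69,344.

$69,344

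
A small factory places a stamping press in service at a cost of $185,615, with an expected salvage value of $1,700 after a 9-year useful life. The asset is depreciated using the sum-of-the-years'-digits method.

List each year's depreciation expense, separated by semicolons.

$36,783; $32,696; $28,609; $24,522; $20,435; $16,348; $12,261; $8,174; $4,087

Depreciable base = $185,615 − $1,700 = $183,915.
Sum of the years' digits = 9+8+7+6+5+4+3+2+1 = 45.
Year 1: $183,915 × 9/45 = $36,783. Book value $148,832.
Year 2: $183,915 × 8/45 = $32,696. Book value $116,136.
Year 3: $183,915 × 7/45 = $28,609. Book value $87,527.
Year 4: $183,915 × 6/45 = $24,522. Book value $63,005.
Year 5: $183,915 × 5/45 = $20,435. Book value $42,570.
Year 6: $183,915 × 4/45 = $16,348. Book value $26,222.
Year 7: $183,915 × 3/45 = $12,261. Book value $13,961.
Year 8: $183,915 × 2/45 = $8,174. Book value $5,787.
Year 9: $183,915 × 1/45 = $4,087. Book value $1,700.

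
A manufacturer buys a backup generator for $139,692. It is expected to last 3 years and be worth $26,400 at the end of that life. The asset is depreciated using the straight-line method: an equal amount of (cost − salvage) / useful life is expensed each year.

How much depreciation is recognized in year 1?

$37,764

Depreciable base = $139,692 − $26,400 = $113,292.
Annual expense = $113,292 / 3 = $37,764.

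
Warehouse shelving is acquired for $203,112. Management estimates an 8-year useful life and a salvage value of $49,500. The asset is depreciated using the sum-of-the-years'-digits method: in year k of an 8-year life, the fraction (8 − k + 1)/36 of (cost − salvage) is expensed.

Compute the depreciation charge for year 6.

$12,801

Depreciable base = $203,112 − $49,500 = $153,612.
Sum of the years' digits = 8+7+6+5+4+3+2+1 = 36.
Year 1: $153,612 × 8/36 = $34,136. Book value $168,976.
Year 2: $153,612 × 7/36 = $29,869. Book value $139,107.
Year 3: $153,612 × 6/36 = $25,602. Book value $113,505.
Year 4: $153,612 × 5/36 = $21,335. Book value $92,170.
Year 5: $153,612 × 4/36 = $17,068. Book value $75,102.
Year 6: $153,612 × 3/36 = $12,801. Book value $62,301.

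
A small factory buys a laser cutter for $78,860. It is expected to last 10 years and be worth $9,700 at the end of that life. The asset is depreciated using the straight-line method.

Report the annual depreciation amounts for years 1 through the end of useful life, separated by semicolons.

$6,916; $6,916; $6,916; $6,916; $6,916; $6,916; $6,916; $6,916; $6,916; $6,916

Depreciable base = $78,860 − $9,700 = $69,160.
Annual expense = $69,160 / 10 = $6,916.
End of year 1: book value $71,944.
End of year 2: book value $65,028.
End of year 3: book value $58,112.
End of year 4: book value $51,196.
End of year 5: book value $44,280.
End of year 6: book value $37,364.
End of year 7: book value $30,448.
End of year 8: book value $23,532.
End of year 9: book value $16,616.
End of year 10: book value $9,700.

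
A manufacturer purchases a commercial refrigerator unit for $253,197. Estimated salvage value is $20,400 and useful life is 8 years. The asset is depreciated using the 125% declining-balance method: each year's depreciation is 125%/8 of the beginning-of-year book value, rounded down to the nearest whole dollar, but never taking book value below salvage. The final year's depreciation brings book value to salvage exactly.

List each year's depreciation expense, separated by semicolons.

Depreciable base = $253,197 − $20,400 = $232,797.
Year 1: ⌊$253,197 × 125%/8⌋ = $39,562. Book value $213,635.
Year 2: ⌊$213,635 × 125%/8⌋ = $33,380. Book value $180,255.
Year 3: ⌊$180,255 × 125%/8⌋ = $28,164. Book value $152,091.
Year 4: ⌊$152,091 × 125%/8⌋ = $23,764. Book value $128,327.
Year 5: ⌊$128,327 × 125%/8⌋ = $20,051. Book value $108,276.
Year 6: ⌊$108,276 × 125%/8⌋ = $16,918. Book value $91,358.
Year 7: ⌊$91,358 × 125%/8⌋ = $14,274. Book value $77,084.
Year 8 (final): $77,084 − $20,400 = $56,684. Book value $20,400.

$39,562; $33,380; $28,164; $23,764; $20,051; $16,918; $14,274; $56,684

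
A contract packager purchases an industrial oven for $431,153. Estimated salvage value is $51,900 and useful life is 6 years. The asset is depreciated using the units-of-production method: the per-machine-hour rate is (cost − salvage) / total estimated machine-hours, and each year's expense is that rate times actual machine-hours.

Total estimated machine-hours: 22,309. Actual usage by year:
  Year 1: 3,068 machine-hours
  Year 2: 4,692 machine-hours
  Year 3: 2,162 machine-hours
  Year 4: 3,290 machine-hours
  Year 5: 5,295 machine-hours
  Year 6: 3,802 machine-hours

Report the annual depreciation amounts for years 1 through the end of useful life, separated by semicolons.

$52,156; $79,764; $36,754; $55,930; $90,015; $64,634

Depreciable base = $431,153 − $51,900 = $379,253.
Rate = $379,253 / 22,309 machine-hours = $17 per machine-hour.
Year 1: 3,068 × $17 = $52,156. Book value $378,997.
Year 2: 4,692 × $17 = $79,764. Book value $299,233.
Year 3: 2,162 × $17 = $36,754. Book value $262,479.
Year 4: 3,290 × $17 = $55,930. Book value $206,549.
Year 5: 5,295 × $17 = $90,015. Book value $116,534.
Year 6: 3,802 × $17 = $64,634. Book value $51,900.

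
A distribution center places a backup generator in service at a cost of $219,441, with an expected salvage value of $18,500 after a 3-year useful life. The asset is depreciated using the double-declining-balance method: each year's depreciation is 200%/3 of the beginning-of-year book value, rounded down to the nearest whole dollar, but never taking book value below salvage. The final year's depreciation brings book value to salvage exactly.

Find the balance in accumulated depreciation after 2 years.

Depreciable base = $219,441 − $18,500 = $200,941.
Year 1: ⌊$219,441 × 200%/3⌋ = $146,294. Book value $73,147.
Year 2: ⌊$73,147 × 200%/3⌋ = $48,764. Book value $24,383.
Accumulated through year 2 = $219,441 − $24,383 = $195,058.

$195,058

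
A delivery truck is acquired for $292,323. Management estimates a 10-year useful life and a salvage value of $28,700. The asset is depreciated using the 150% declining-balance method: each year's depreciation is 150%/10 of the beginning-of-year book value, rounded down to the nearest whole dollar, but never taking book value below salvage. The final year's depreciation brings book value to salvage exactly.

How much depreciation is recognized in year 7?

Depreciable base = $292,323 − $28,700 = $263,623.
Year 1: ⌊$292,323 × 150%/10⌋ = $43,848. Book value $248,475.
Year 2: ⌊$248,475 × 150%/10⌋ = $37,271. Book value $211,204.
Year 3: ⌊$211,204 × 150%/10⌋ = $31,680. Book value $179,524.
Year 4: ⌊$179,524 × 150%/10⌋ = $26,928. Book value $152,596.
Year 5: ⌊$152,596 × 150%/10⌋ = $22,889. Book value $129,707.
Year 6: ⌊$129,707 × 150%/10⌋ = $19,456. Book value $110,251.
Year 7: ⌊$110,251 × 150%/10⌋ = $16,537. Book value $93,714.

$16,537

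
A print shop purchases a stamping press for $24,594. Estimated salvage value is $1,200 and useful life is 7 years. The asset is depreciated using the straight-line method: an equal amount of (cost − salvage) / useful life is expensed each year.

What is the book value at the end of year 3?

Depreciable base = $24,594 − $1,200 = $23,394.
Annual expense = $23,394 / 7 = $3,342.
End of year 1: book value $21,252.
End of year 2: book value $17,910.
End of year 3: book value $14,568.

$14,568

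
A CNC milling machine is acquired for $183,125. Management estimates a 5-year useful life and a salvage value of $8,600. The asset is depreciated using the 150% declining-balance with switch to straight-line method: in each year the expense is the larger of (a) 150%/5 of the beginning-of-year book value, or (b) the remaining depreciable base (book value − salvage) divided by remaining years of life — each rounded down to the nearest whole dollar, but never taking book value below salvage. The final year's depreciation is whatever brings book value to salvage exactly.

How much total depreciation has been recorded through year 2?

$93,393

Depreciable base = $183,125 − $8,600 = $174,525.
Year 1: DB = ⌊$183,125 × 150%/5⌋ = $54,937; SL = ⌊$174,525/5⌋ = $34,905 → take DB $54,937. Book value $128,188.
Year 2: DB = ⌊$128,188 × 150%/5⌋ = $38,456; SL = ⌊$119,588/4⌋ = $29,897 → take DB $38,456. Book value $89,732.
Accumulated through year 2 = $183,125 − $89,732 = $93,393.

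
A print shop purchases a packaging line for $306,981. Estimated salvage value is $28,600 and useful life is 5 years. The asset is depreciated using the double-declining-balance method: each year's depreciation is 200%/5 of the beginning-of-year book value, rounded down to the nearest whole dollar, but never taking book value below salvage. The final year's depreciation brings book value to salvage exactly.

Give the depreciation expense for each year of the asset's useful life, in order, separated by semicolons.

Depreciable base = $306,981 − $28,600 = $278,381.
Year 1: ⌊$306,981 × 200%/5⌋ = $122,792. Book value $184,189.
Year 2: ⌊$184,189 × 200%/5⌋ = $73,675. Book value $110,514.
Year 3: ⌊$110,514 × 200%/5⌋ = $44,205. Book value $66,309.
Year 4: ⌊$66,309 × 200%/5⌋ = $26,523. Book value $39,786.
Year 5 (final): $39,786 − $28,600 = $11,186. Book value $28,600.

$122,792; $73,675; $44,205; $26,523; $11,186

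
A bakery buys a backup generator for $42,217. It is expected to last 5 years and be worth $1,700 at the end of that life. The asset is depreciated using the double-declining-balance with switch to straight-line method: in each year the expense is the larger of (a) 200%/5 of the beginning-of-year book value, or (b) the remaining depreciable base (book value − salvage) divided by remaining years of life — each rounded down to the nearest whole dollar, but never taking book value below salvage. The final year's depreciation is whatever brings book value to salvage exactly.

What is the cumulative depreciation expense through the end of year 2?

$27,018

Depreciable base = $42,217 − $1,700 = $40,517.
Year 1: DB = ⌊$42,217 × 200%/5⌋ = $16,886; SL = ⌊$40,517/5⌋ = $8,103 → take DB $16,886. Book value $25,331.
Year 2: DB = ⌊$25,331 × 200%/5⌋ = $10,132; SL = ⌊$23,631/4⌋ = $5,907 → take DB $10,132. Book value $15,199.
Accumulated through year 2 = $42,217 − $15,199 = $27,018.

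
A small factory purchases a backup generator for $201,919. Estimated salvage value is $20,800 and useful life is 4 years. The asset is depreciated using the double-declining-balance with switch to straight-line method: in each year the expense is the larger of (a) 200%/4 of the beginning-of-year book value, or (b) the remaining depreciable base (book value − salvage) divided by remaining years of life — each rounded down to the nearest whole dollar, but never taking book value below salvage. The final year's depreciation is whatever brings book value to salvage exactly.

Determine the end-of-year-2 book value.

Depreciable base = $201,919 − $20,800 = $181,119.
Year 1: DB = ⌊$201,919 × 200%/4⌋ = $100,959; SL = ⌊$181,119/4⌋ = $45,279 → take DB $100,959. Book value $100,960.
Year 2: DB = ⌊$100,960 × 200%/4⌋ = $50,480; SL = ⌊$80,160/3⌋ = $26,720 → take DB $50,480. Book value $50,480.

$50,480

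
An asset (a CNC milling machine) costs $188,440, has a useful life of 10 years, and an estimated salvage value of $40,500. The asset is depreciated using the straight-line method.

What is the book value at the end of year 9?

Depreciable base = $188,440 − $40,500 = $147,940.
Annual expense = $147,940 / 10 = $14,794.
End of year 1: book value $173,646.
End of year 2: book value $158,852.
End of year 3: book value $144,058.
End of year 4: book value $129,264.
End of year 5: book value $114,470.
End of year 6: book value $99,676.
End of year 7: book value $84,882.
End of year 8: book value $70,088.
End of year 9: book value $55,294.

$55,294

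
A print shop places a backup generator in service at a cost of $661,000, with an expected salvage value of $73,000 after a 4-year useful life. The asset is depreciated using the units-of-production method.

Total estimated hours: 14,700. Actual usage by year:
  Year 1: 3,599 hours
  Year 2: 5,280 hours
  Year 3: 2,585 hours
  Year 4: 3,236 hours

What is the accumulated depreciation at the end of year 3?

Depreciable base = $661,000 − $73,000 = $588,000.
Rate = $588,000 / 14,700 hours = $40 per hour.
Year 1: 3,599 × $40 = $143,960. Book value $517,040.
Year 2: 5,280 × $40 = $211,200. Book value $305,840.
Year 3: 2,585 × $40 = $103,400. Book value $202,440.
Accumulated through year 3 = $661,000 − $202,440 = $458,560.

$458,560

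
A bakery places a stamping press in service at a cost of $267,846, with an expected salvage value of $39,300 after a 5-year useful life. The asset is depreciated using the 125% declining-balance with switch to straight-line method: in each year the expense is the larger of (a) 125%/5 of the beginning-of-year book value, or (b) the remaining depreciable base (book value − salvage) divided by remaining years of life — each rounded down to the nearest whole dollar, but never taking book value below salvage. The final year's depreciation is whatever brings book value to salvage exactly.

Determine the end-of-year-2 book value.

Depreciable base = $267,846 − $39,300 = $228,546.
Year 1: DB = ⌊$267,846 × 125%/5⌋ = $66,961; SL = ⌊$228,546/5⌋ = $45,709 → take DB $66,961. Book value $200,885.
Year 2: DB = ⌊$200,885 × 125%/5⌋ = $50,221; SL = ⌊$161,585/4⌋ = $40,396 → take DB $50,221. Book value $150,664.

$150,664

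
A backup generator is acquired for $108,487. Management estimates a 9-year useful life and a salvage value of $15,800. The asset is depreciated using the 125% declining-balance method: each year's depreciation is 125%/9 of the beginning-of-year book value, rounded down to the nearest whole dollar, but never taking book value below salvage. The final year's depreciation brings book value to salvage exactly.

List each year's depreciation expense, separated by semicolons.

Depreciable base = $108,487 − $15,800 = $92,687.
Year 1: ⌊$108,487 × 125%/9⌋ = $15,067. Book value $93,420.
Year 2: ⌊$93,420 × 125%/9⌋ = $12,975. Book value $80,445.
Year 3: ⌊$80,445 × 125%/9⌋ = $11,172. Book value $69,273.
Year 4: ⌊$69,273 × 125%/9⌋ = $9,621. Book value $59,652.
Year 5: ⌊$59,652 × 125%/9⌋ = $8,285. Book value $51,367.
Year 6: ⌊$51,367 × 125%/9⌋ = $7,134. Book value $44,233.
Year 7: ⌊$44,233 × 125%/9⌋ = $6,143. Book value $38,090.
Year 8: ⌊$38,090 × 125%/9⌋ = $5,290. Book value $32,800.
Year 9 (final): $32,800 − $15,800 = $17,000. Book value $15,800.

$15,067; $12,975; $11,172; $9,621; $8,285; $7,134; $6,143; $5,290; $17,000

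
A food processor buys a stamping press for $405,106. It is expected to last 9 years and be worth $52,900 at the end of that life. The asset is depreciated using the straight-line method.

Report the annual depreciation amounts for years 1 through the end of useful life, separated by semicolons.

$39,134; $39,134; $39,134; $39,134; $39,134; $39,134; $39,134; $39,134; $39,134

Depreciable base = $405,106 − $52,900 = $352,206.
Annual expense = $352,206 / 9 = $39,134.
End of year 1: book value $365,972.
End of year 2: book value $326,838.
End of year 3: book value $287,704.
End of year 4: book value $248,570.
End of year 5: book value $209,436.
End of year 6: book value $170,302.
End of year 7: book value $131,168.
End of year 8: book value $92,034.
End of year 9: book value $52,900.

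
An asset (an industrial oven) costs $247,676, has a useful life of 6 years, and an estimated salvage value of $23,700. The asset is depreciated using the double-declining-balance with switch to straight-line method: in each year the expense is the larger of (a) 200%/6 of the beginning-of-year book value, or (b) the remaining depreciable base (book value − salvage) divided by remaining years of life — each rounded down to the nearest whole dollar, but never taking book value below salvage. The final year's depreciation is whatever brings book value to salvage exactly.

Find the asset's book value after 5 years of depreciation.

Depreciable base = $247,676 − $23,700 = $223,976.
Year 1: DB = ⌊$247,676 × 200%/6⌋ = $82,558; SL = ⌊$223,976/6⌋ = $37,329 → take DB $82,558. Book value $165,118.
Year 2: DB = ⌊$165,118 × 200%/6⌋ = $55,039; SL = ⌊$141,418/5⌋ = $28,283 → take DB $55,039. Book value $110,079.
Year 3: DB = ⌊$110,079 × 200%/6⌋ = $36,693; SL = ⌊$86,379/4⌋ = $21,594 → take DB $36,693. Book value $73,386.
Year 4: DB = ⌊$73,386 × 200%/6⌋ = $24,462; SL = ⌊$49,686/3⌋ = $16,562 → take DB $24,462. Book value $48,924.
Year 5: DB = ⌊$48,924 × 200%/6⌋ = $16,308; SL = ⌊$25,224/2⌋ = $12,612 → take DB $16,308. Book value $32,616.

$32,616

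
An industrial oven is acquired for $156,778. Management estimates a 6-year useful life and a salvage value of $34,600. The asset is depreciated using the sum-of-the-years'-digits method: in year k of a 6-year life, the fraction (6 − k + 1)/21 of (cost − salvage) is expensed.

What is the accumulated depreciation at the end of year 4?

$104,724

Depreciable base = $156,778 − $34,600 = $122,178.
Sum of the years' digits = 6+5+4+3+2+1 = 21.
Year 1: $122,178 × 6/21 = $34,908. Book value $121,870.
Year 2: $122,178 × 5/21 = $29,090. Book value $92,780.
Year 3: $122,178 × 4/21 = $23,272. Book value $69,508.
Year 4: $122,178 × 3/21 = $17,454. Book value $52,054.
Accumulated through year 4 = $156,778 − $52,054 = $104,724.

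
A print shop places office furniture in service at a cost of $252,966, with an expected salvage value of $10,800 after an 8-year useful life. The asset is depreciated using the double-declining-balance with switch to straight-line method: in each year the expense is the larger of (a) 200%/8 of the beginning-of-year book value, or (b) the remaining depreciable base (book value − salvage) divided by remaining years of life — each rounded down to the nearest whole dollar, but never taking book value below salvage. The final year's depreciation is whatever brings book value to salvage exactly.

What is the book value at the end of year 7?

Depreciable base = $252,966 − $10,800 = $242,166.
Year 1: DB = ⌊$252,966 × 200%/8⌋ = $63,241; SL = ⌊$242,166/8⌋ = $30,270 → take DB $63,241. Book value $189,725.
Year 2: DB = ⌊$189,725 × 200%/8⌋ = $47,431; SL = ⌊$178,925/7⌋ = $25,560 → take DB $47,431. Book value $142,294.
Year 3: DB = ⌊$142,294 × 200%/8⌋ = $35,573; SL = ⌊$131,494/6⌋ = $21,915 → take DB $35,573. Book value $106,721.
Year 4: DB = ⌊$106,721 × 200%/8⌋ = $26,680; SL = ⌊$95,921/5⌋ = $19,184 → take DB $26,680. Book value $80,041.
Year 5: DB = ⌊$80,041 × 200%/8⌋ = $20,010; SL = ⌊$69,241/4⌋ = $17,310 → take DB $20,010. Book value $60,031.
Year 6: DB = ⌊$60,031 × 200%/8⌋ = $15,007; SL = ⌊$49,231/3⌋ = $16,410 → take SL $16,410. Book value $43,621.
Year 7: DB = ⌊$43,621 × 200%/8⌋ = $10,905; SL = ⌊$32,821/2⌋ = $16,410 → take SL $16,410. Book value $27,211.

$27,211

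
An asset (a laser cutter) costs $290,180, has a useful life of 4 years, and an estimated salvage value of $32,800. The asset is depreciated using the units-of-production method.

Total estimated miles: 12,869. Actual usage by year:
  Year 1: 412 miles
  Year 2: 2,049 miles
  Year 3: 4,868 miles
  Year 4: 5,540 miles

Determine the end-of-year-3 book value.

Depreciable base = $290,180 − $32,800 = $257,380.
Rate = $257,380 / 12,869 miles = $20 per mile.
Year 1: 412 × $20 = $8,240. Book value $281,940.
Year 2: 2,049 × $20 = $40,980. Book value $240,960.
Year 3: 4,868 × $20 = $97,360. Book value $143,600.

$143,600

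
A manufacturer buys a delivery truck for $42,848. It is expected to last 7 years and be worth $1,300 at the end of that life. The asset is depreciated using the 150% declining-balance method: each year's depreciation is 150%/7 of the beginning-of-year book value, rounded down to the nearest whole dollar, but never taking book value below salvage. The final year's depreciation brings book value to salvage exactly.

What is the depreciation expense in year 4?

Depreciable base = $42,848 − $1,300 = $41,548.
Year 1: ⌊$42,848 × 150%/7⌋ = $9,181. Book value $33,667.
Year 2: ⌊$33,667 × 150%/7⌋ = $7,214. Book value $26,453.
Year 3: ⌊$26,453 × 150%/7⌋ = $5,668. Book value $20,785.
Year 4: ⌊$20,785 × 150%/7⌋ = $4,453. Book value $16,332.

$4,453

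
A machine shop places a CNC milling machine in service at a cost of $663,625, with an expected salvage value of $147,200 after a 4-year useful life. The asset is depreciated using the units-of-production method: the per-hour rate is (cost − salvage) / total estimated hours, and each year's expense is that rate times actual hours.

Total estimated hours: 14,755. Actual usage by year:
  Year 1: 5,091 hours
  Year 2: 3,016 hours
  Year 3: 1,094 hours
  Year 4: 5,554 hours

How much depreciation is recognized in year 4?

$194,390

Depreciable base = $663,625 − $147,200 = $516,425.
Rate = $516,425 / 14,755 hours = $35 per hour.
Year 1: 5,091 × $35 = $178,185. Book value $485,440.
Year 2: 3,016 × $35 = $105,560. Book value $379,880.
Year 3: 1,094 × $35 = $38,290. Book value $341,590.
Year 4: 5,554 × $35 = $194,390. Book value $147,200.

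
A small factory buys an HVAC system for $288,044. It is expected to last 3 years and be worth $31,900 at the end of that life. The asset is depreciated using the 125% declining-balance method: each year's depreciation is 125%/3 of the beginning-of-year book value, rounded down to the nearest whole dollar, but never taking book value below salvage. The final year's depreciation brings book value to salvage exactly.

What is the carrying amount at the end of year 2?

Depreciable base = $288,044 − $31,900 = $256,144.
Year 1: ⌊$288,044 × 125%/3⌋ = $120,018. Book value $168,026.
Year 2: ⌊$168,026 × 125%/3⌋ = $70,010. Book value $98,016.

$98,016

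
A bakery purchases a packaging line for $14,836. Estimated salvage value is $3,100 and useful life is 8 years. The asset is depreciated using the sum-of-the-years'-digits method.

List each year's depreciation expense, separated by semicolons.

$2,608; $2,282; $1,956; $1,630; $1,304; $978; $652; $326

Depreciable base = $14,836 − $3,100 = $11,736.
Sum of the years' digits = 8+7+6+5+4+3+2+1 = 36.
Year 1: $11,736 × 8/36 = $2,608. Book value $12,228.
Year 2: $11,736 × 7/36 = $2,282. Book value $9,946.
Year 3: $11,736 × 6/36 = $1,956. Book value $7,990.
Year 4: $11,736 × 5/36 = $1,630. Book value $6,360.
Year 5: $11,736 × 4/36 = $1,304. Book value $5,056.
Year 6: $11,736 × 3/36 = $978. Book value $4,078.
Year 7: $11,736 × 2/36 = $652. Book value $3,426.
Year 8: $11,736 × 1/36 = $326. Book value $3,100.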